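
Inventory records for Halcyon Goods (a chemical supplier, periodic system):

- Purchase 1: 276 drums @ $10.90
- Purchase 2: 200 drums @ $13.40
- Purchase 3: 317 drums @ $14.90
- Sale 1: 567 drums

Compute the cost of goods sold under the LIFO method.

COGS = $7,948.30

Sale 1 (567) [LIFO — newest first]: 317 @ $14.90 + 200 @ $13.40 + 50 @ $10.90 = $7,948.30
Ending inventory: 226 @ $10.90 = $2,463.40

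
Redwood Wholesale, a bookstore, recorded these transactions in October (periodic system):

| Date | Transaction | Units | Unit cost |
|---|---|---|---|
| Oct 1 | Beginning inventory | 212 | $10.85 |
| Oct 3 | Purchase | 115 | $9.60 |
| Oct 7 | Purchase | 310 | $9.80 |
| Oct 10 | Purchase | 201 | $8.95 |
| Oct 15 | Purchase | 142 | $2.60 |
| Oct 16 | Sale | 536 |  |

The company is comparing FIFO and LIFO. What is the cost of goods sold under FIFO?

FIFO COGS: 212 @ $10.85 + 115 @ $9.60 + 209 @ $9.80 = $5,452.40
LIFO COGS: 142 @ $2.60 + 201 @ $8.95 + 193 @ $9.80 = $4,059.55

COGS = $5,452.40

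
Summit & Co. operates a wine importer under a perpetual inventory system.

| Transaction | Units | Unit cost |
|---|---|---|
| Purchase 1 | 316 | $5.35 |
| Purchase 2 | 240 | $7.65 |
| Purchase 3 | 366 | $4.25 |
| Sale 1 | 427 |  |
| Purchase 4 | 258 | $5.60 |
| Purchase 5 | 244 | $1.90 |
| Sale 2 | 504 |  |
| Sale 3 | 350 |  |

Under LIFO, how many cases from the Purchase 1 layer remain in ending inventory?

Sale 1 (427) [LIFO — newest first]: 366 @ $4.25 + 61 @ $7.65 = $2,022.15
Sale 2 (504) [LIFO — newest first]: 244 @ $1.90 + 258 @ $5.60 + 2 @ $7.65 = $1,923.70
Sale 3 (350) [LIFO — newest first]: 177 @ $7.65 + 173 @ $5.35 = $2,279.60
Total COGS = $2,022.15 + $1,923.70 + $2,279.60 = $6,225.45
Ending inventory: 143 @ $5.35 = $765.05

143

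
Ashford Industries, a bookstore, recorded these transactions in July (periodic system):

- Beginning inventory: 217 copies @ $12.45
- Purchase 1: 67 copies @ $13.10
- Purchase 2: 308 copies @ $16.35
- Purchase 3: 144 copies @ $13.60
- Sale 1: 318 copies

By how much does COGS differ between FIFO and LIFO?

FIFO COGS: 217 @ $12.45 + 67 @ $13.10 + 34 @ $16.35 = $4,135.25
LIFO COGS: 144 @ $13.60 + 174 @ $16.35 = $4,803.30
Difference = |$4,135.25 − $4,803.30| = $668.05

$668.05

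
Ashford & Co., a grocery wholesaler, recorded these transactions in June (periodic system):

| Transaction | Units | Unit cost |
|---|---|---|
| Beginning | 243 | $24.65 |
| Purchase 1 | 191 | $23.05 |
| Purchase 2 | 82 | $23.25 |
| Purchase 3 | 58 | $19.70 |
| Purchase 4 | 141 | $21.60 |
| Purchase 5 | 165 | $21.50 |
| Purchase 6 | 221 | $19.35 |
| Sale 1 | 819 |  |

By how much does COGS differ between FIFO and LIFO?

FIFO COGS: 243 @ $24.65 + 191 @ $23.05 + 82 @ $23.25 + 58 @ $19.70 + 141 @ $21.60 + 104 @ $21.50 = $18,723.20
LIFO COGS: 221 @ $19.35 + 165 @ $21.50 + 141 @ $21.60 + 58 @ $19.70 + 82 @ $23.25 + 152 @ $23.05 = $17,422.15
Difference = |$18,723.20 − $17,422.15| = $1,301.05

$1,301.05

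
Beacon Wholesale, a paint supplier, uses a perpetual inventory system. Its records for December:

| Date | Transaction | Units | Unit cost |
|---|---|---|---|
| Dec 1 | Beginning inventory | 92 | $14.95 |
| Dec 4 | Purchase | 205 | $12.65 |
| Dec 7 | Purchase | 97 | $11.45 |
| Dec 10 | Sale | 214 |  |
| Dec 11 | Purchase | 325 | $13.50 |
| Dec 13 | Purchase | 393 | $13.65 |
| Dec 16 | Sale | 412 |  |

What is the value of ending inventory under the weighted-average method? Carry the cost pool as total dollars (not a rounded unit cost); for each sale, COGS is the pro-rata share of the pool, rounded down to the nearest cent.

Ending inventory = $6,533.65

After Dec 1: 92 on hand, pool $1,375.40 (≈ $14.9500 each)
After Dec 4: 297 on hand, pool $3,968.65 (≈ $13.3625 each)
After Dec 7: 394 on hand, pool $5,079.30 (≈ $12.8916 each)
Dec 10, sell 214: 214/394 × $5,079.30 → $2,758.80
After Dec 11: 505 on hand, pool $6,708.00 (≈ $13.2832 each)
After Dec 13: 898 on hand, pool $12,072.45 (≈ $13.4437 each)
Dec 16, sell 412: 412/898 × $12,072.45 → $5,538.80
Total COGS = $2,758.80 + $5,538.80 = $8,297.60
Ending inventory (cost pool remaining) = $6,533.65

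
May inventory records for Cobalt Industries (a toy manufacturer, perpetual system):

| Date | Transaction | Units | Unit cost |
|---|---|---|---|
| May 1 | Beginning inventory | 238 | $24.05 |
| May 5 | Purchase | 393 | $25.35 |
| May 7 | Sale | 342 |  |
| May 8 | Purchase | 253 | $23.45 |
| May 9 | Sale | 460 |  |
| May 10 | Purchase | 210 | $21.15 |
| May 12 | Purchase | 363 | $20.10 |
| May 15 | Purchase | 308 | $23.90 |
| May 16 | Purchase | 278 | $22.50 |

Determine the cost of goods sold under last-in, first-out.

May 7, 342 sold [LIFO — newest first]: 342 @ $25.35 = $8,669.70
May 9, 460 sold [LIFO — newest first]: 253 @ $23.45 + 51 @ $25.35 + 156 @ $24.05 = $10,977.50
Total COGS = $8,669.70 + $10,977.50 = $19,647.20
Ending inventory: 82 @ $24.05 + 210 @ $21.15 + 363 @ $20.10 + 308 @ $23.90 + 278 @ $22.50 = $27,326.10

COGS = $19,647.20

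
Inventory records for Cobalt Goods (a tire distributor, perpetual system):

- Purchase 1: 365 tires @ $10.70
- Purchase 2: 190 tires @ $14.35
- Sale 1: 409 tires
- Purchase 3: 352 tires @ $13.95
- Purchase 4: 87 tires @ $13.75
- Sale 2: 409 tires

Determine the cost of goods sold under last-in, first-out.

Sale 1 (409) [LIFO — newest first]: 190 @ $14.35 + 219 @ $10.70 = $5,069.80
Sale 2 (409) [LIFO — newest first]: 87 @ $13.75 + 322 @ $13.95 = $5,688.15
Total COGS = $5,069.80 + $5,688.15 = $10,757.95
Ending inventory: 146 @ $10.70 + 30 @ $13.95 = $1,980.70

COGS = $10,757.95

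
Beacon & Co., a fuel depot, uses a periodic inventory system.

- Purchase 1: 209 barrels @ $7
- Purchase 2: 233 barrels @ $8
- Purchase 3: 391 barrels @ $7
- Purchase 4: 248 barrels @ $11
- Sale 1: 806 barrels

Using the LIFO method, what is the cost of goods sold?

Sale 1 (806) [LIFO — newest first]: 248 @ $11 + 391 @ $7 + 167 @ $8 = $6,801
Ending inventory: 209 @ $7 + 66 @ $8 = $1,991

COGS = $6,801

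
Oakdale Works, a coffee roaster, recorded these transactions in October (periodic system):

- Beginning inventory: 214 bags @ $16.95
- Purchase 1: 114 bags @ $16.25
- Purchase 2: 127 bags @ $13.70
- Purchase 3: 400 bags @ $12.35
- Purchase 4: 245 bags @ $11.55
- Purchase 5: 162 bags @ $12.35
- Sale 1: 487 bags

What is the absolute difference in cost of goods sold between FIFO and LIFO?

$1,796.45

FIFO COGS: 214 @ $16.95 + 114 @ $16.25 + 127 @ $13.70 + 32 @ $12.35 = $7,614.90
LIFO COGS: 162 @ $12.35 + 245 @ $11.55 + 80 @ $12.35 = $5,818.45
Difference = |$7,614.90 − $5,818.45| = $1,796.45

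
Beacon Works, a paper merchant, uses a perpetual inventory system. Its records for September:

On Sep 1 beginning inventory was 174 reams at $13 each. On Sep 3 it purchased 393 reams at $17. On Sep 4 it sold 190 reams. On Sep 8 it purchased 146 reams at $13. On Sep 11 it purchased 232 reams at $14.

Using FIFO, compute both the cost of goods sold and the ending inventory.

Sep 4, 190 sold [FIFO — oldest first]: 174 @ $13 + 16 @ $17 = $2,534
Ending inventory: 377 @ $17 + 146 @ $13 + 232 @ $14 = $11,555
Check: goods available $14,089 = COGS $2,534 + ending $11,555

COGS = $2,534; ending inventory = $11,555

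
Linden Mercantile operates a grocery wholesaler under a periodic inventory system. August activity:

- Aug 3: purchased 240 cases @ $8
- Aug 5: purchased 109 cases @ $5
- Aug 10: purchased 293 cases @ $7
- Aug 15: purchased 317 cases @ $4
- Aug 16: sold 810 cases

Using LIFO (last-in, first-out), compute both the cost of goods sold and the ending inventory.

COGS = $4,592; ending inventory = $1,192

Aug 16, 810 sold [LIFO — newest first]: 317 @ $4 + 293 @ $7 + 109 @ $5 + 91 @ $8 = $4,592
Ending inventory: 149 @ $8 = $1,192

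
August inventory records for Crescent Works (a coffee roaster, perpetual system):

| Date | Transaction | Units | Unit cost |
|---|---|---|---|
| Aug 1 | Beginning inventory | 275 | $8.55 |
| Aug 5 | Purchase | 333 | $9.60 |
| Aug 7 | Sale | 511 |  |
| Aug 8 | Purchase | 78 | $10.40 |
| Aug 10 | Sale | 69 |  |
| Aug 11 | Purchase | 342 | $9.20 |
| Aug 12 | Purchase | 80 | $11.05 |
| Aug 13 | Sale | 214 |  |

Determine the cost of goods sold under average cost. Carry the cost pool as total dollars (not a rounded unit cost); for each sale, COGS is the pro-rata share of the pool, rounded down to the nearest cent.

COGS = $7,381.73

After Aug 1: 275 on hand, pool $2,351.25 (≈ $8.5500 each)
After Aug 5: 608 on hand, pool $5,548.05 (≈ $9.1251 each)
Aug 7, sell 511: 511/608 × $5,548.05 → $4,662.91
After Aug 8: 175 on hand, pool $1,696.34 (≈ $9.6934 each)
Aug 10, sell 69: 69/175 × $1,696.34 → $668.84
After Aug 11: 448 on hand, pool $4,173.90 (≈ $9.3167 each)
After Aug 12: 528 on hand, pool $5,057.90 (≈ $9.5794 each)
Aug 13, sell 214: 214/528 × $5,057.90 → $2,049.98
Total COGS = $4,662.91 + $668.84 + $2,049.98 = $7,381.73
Ending inventory (cost pool remaining) = $3,007.92
Check: goods available $10,389.65 = COGS $7,381.73 + ending $3,007.92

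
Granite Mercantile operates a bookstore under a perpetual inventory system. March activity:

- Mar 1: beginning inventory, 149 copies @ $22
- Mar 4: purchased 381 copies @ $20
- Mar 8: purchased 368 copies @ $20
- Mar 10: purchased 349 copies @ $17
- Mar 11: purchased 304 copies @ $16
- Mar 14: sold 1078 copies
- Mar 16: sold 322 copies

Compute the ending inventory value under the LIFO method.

Ending inventory = $3,318

Mar 14, 1078 sold [LIFO — newest first]: 304 @ $16 + 349 @ $17 + 368 @ $20 + 57 @ $20 = $19,297
Mar 16, 322 sold [LIFO — newest first]: 322 @ $20 = $6,440
Total COGS = $19,297 + $6,440 = $25,737
Ending inventory: 149 @ $22 + 2 @ $20 = $3,318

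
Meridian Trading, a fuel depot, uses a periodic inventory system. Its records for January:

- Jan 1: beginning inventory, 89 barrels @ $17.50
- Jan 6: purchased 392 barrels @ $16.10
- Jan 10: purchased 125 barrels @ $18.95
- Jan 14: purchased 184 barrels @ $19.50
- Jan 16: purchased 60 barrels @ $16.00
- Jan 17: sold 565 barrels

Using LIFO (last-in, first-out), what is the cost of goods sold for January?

Jan 17, 565 sold [LIFO — newest first]: 60 @ $16.00 + 184 @ $19.50 + 125 @ $18.95 + 196 @ $16.10 = $10,072.35
Ending inventory: 89 @ $17.50 + 196 @ $16.10 = $4,713.10
Check: goods available $14,785.45 = COGS $10,072.35 + ending $4,713.10

COGS = $10,072.35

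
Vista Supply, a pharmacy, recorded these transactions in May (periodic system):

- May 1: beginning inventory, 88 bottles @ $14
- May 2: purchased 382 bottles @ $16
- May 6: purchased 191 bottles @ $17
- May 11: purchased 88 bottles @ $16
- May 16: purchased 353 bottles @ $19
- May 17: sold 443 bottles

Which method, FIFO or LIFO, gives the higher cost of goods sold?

LIFO

FIFO COGS: 88 @ $14 + 355 @ $16 = $6,912
LIFO COGS: 353 @ $19 + 88 @ $16 + 2 @ $17 = $8,149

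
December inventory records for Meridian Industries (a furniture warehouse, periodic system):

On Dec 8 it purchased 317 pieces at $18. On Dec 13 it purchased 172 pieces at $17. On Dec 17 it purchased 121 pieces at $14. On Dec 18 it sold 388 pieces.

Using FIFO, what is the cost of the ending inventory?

Dec 18, 388 sold [FIFO — oldest first]: 317 @ $18 + 71 @ $17 = $6,913
Ending inventory: 101 @ $17 + 121 @ $14 = $3,411
Check: goods available $10,324 = COGS $6,913 + ending $3,411

Ending inventory = $3,411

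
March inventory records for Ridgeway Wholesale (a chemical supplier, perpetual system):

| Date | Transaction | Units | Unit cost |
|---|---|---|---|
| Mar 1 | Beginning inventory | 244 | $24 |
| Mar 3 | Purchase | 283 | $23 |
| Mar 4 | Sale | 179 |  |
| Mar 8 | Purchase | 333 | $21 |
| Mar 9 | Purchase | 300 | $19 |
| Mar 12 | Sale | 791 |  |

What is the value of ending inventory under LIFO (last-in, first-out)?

Mar 4, 179 sold [LIFO — newest first]: 179 @ $23 = $4,117
Mar 12, 791 sold [LIFO — newest first]: 300 @ $19 + 333 @ $21 + 104 @ $23 + 54 @ $24 = $16,381
Total COGS = $4,117 + $16,381 = $20,498
Ending inventory: 190 @ $24 = $4,560

Ending inventory = $4,560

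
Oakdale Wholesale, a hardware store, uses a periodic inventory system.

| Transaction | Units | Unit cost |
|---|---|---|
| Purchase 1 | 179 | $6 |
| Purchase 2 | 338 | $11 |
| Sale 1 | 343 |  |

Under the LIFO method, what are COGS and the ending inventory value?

Sale 1 (343) [LIFO — newest first]: 338 @ $11 + 5 @ $6 = $3,748
Ending inventory: 174 @ $6 = $1,044

COGS = $3,748; ending inventory = $1,044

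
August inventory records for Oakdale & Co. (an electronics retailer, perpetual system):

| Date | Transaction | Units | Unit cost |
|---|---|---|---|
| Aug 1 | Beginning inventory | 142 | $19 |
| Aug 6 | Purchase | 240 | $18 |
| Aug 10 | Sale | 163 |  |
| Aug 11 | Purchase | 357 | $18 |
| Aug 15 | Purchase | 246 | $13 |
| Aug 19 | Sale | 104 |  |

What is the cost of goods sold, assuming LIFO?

COGS = $4,286

Aug 10, 163 sold [LIFO — newest first]: 163 @ $18 = $2,934
Aug 19, 104 sold [LIFO — newest first]: 104 @ $13 = $1,352
Total COGS = $2,934 + $1,352 = $4,286
Ending inventory: 142 @ $19 + 77 @ $18 + 357 @ $18 + 142 @ $13 = $12,356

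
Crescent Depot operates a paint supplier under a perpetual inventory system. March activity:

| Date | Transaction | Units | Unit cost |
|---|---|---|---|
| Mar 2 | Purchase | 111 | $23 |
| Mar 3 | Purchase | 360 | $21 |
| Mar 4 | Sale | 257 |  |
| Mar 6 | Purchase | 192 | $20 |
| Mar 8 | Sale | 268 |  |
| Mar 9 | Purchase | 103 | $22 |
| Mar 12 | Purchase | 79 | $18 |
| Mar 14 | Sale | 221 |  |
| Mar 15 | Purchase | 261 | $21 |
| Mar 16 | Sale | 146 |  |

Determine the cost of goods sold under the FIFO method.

COGS = $18,628

Mar 4, 257 sold [FIFO — oldest first]: 111 @ $23 + 146 @ $21 = $5,619
Mar 8, 268 sold [FIFO — oldest first]: 214 @ $21 + 54 @ $20 = $5,574
Mar 14, 221 sold [FIFO — oldest first]: 138 @ $20 + 83 @ $22 = $4,586
Mar 16, 146 sold [FIFO — oldest first]: 20 @ $22 + 79 @ $18 + 47 @ $21 = $2,849
Total COGS = $5,619 + $5,574 + $4,586 + $2,849 = $18,628
Ending inventory: 214 @ $21 = $4,494
Check: goods available $23,122 = COGS $18,628 + ending $4,494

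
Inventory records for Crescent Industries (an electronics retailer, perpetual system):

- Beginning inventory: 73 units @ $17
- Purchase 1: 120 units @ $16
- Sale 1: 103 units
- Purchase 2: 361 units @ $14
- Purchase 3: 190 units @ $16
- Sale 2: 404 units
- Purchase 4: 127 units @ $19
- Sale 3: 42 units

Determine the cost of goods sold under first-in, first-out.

COGS = $8,145

Sale 1 (103) [FIFO — oldest first]: 73 @ $17 + 30 @ $16 = $1,721
Sale 2 (404) [FIFO — oldest first]: 90 @ $16 + 314 @ $14 = $5,836
Sale 3 (42) [FIFO — oldest first]: 42 @ $14 = $588
Total COGS = $1,721 + $5,836 + $588 = $8,145
Ending inventory: 5 @ $14 + 190 @ $16 + 127 @ $19 = $5,523
Check: goods available $13,668 = COGS $8,145 + ending $5,523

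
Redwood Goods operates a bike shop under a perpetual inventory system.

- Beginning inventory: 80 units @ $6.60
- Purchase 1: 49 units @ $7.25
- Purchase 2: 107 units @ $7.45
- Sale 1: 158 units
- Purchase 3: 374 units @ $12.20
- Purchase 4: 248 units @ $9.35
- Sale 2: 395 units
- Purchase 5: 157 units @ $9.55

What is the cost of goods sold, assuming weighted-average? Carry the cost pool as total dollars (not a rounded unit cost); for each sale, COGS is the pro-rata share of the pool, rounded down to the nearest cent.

After Beginning: 80 on hand, pool $528.00 (≈ $6.6000 each)
After Purchase 1: 129 on hand, pool $883.25 (≈ $6.8469 each)
After Purchase 2: 236 on hand, pool $1,680.40 (≈ $7.1203 each)
Sale 1, sell 158: 158/236 × $1,680.40 → $1,125.01
After Purchase 3: 452 on hand, pool $5,118.19 (≈ $11.3234 each)
After Purchase 4: 700 on hand, pool $7,436.99 (≈ $10.6243 each)
Sale 2, sell 395: 395/700 × $7,436.99 → $4,196.58
After Purchase 5: 462 on hand, pool $4,739.76 (≈ $10.2592 each)
Total COGS = $1,125.01 + $4,196.58 = $5,321.59
Ending inventory (cost pool remaining) = $4,739.76
Check: goods available $10,061.35 = COGS $5,321.59 + ending $4,739.76

COGS = $5,321.59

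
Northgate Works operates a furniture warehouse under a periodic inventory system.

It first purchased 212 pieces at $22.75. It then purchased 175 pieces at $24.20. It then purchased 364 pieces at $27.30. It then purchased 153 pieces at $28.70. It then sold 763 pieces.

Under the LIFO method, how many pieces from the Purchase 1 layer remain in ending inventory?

141

Sale 1 (763) [LIFO — newest first]: 153 @ $28.70 + 364 @ $27.30 + 175 @ $24.20 + 71 @ $22.75 = $20,178.55
Ending inventory: 141 @ $22.75 = $3,207.75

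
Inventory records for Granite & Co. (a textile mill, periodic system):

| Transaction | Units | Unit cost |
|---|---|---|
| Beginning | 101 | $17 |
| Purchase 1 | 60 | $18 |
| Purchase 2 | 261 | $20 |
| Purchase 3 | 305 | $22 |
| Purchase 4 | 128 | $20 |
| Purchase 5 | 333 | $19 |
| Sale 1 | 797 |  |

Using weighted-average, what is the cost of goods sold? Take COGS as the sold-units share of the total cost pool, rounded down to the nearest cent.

COGS = $15,842.05

Sale 1, sell 797: 797/1188 × $23,614.00 → $15,842.05
Ending inventory (cost pool remaining) = $7,771.95
Check: goods available $23,614.00 = COGS $15,842.05 + ending $7,771.95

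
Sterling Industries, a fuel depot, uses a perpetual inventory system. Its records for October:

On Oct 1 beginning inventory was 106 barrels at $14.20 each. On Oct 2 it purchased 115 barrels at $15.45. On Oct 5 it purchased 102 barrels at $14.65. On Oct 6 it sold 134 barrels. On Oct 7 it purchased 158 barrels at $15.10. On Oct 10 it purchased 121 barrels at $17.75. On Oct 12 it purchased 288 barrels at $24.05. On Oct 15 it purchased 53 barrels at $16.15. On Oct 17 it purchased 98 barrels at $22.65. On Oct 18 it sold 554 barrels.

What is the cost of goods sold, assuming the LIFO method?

COGS = $14,032.00

Oct 6, 134 sold [LIFO — newest first]: 102 @ $14.65 + 32 @ $15.45 = $1,988.70
Oct 18, 554 sold [LIFO — newest first]: 98 @ $22.65 + 53 @ $16.15 + 288 @ $24.05 + 115 @ $17.75 = $12,043.30
Total COGS = $1,988.70 + $12,043.30 = $14,032.00
Ending inventory: 106 @ $14.20 + 83 @ $15.45 + 158 @ $15.10 + 6 @ $17.75 = $5,279.85
Check: goods available $19,311.85 = COGS $14,032.00 + ending $5,279.85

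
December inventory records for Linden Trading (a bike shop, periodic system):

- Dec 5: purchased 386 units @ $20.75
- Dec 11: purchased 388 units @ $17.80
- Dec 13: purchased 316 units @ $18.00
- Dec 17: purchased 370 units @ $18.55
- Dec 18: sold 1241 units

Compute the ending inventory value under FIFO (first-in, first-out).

Ending inventory = $4,062.45

Dec 18, 1241 sold [FIFO — oldest first]: 386 @ $20.75 + 388 @ $17.80 + 316 @ $18.00 + 151 @ $18.55 = $23,404.95
Ending inventory: 219 @ $18.55 = $4,062.45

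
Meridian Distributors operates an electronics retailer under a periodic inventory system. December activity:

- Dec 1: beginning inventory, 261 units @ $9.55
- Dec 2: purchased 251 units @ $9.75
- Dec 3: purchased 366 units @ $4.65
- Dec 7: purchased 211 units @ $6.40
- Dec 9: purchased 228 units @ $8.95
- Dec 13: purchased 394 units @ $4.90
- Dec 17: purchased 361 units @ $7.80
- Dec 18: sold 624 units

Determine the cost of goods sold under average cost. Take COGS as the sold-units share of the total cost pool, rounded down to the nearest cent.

COGS = $4,450.84

Dec 18, sell 624: 624/2072 × $14,779.10 → $4,450.84
Ending inventory (cost pool remaining) = $10,328.26
Check: goods available $14,779.10 = COGS $4,450.84 + ending $10,328.26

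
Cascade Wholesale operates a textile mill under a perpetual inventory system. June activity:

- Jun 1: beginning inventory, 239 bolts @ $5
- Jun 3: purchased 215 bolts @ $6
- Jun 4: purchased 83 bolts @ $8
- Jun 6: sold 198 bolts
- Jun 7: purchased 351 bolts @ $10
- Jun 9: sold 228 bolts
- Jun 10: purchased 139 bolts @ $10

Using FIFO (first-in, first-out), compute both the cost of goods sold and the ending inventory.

Jun 6, 198 sold [FIFO — oldest first]: 198 @ $5 = $990
Jun 9, 228 sold [FIFO — oldest first]: 41 @ $5 + 187 @ $6 = $1,327
Total COGS = $990 + $1,327 = $2,317
Ending inventory: 28 @ $6 + 83 @ $8 + 351 @ $10 + 139 @ $10 = $5,732
Check: goods available $8,049 = COGS $2,317 + ending $5,732

COGS = $2,317; ending inventory = $5,732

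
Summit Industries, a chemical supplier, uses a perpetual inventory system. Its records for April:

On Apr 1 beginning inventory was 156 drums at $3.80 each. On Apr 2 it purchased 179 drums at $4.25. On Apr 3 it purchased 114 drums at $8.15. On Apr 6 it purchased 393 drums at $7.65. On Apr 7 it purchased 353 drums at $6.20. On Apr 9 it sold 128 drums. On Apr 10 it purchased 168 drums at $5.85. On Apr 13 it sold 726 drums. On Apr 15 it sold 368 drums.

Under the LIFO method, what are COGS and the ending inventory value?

COGS = $7,924.70; ending inventory = $535.80

Apr 9, 128 sold [LIFO — newest first]: 128 @ $6.20 = $793.60
Apr 13, 726 sold [LIFO — newest first]: 168 @ $5.85 + 225 @ $6.20 + 333 @ $7.65 = $4,925.25
Apr 15, 368 sold [LIFO — newest first]: 60 @ $7.65 + 114 @ $8.15 + 179 @ $4.25 + 15 @ $3.80 = $2,205.85
Total COGS = $793.60 + $4,925.25 + $2,205.85 = $7,924.70
Ending inventory: 141 @ $3.80 = $535.80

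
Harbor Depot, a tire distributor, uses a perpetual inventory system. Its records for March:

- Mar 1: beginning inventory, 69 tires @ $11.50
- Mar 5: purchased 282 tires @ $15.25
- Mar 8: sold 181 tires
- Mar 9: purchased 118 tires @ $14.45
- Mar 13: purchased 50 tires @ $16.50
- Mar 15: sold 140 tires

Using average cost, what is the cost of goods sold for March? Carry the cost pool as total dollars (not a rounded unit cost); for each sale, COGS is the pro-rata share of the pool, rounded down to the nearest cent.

COGS = $4,696.69

After Mar 1: 69 on hand, pool $793.50 (≈ $11.5000 each)
After Mar 5: 351 on hand, pool $5,094.00 (≈ $14.5128 each)
Mar 8, sell 181: 181/351 × $5,094.00 → $2,626.82
After Mar 9: 288 on hand, pool $4,172.28 (≈ $14.4871 each)
After Mar 13: 338 on hand, pool $4,997.28 (≈ $14.7849 each)
Mar 15, sell 140: 140/338 × $4,997.28 → $2,069.87
Total COGS = $2,626.82 + $2,069.87 = $4,696.69
Ending inventory (cost pool remaining) = $2,927.41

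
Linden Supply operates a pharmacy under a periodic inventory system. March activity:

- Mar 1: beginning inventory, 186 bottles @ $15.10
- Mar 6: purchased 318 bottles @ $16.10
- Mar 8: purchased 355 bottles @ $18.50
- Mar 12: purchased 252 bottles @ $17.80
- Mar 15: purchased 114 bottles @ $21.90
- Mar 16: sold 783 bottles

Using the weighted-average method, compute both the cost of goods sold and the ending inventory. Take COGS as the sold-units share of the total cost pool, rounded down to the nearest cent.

Mar 16, sell 783: 783/1225 × $21,478.10 → $13,728.45
Ending inventory (cost pool remaining) = $7,749.65

COGS = $13,728.45; ending inventory = $7,749.65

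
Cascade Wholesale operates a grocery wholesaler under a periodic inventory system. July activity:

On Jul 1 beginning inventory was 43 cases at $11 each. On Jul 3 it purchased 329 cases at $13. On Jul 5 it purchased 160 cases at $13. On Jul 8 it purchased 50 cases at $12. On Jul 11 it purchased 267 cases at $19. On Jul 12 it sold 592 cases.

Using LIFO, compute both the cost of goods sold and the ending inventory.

Jul 12, 592 sold [LIFO — newest first]: 267 @ $19 + 50 @ $12 + 160 @ $13 + 115 @ $13 = $9,248
Ending inventory: 43 @ $11 + 214 @ $13 = $3,255
Check: goods available $12,503 = COGS $9,248 + ending $3,255

COGS = $9,248; ending inventory = $3,255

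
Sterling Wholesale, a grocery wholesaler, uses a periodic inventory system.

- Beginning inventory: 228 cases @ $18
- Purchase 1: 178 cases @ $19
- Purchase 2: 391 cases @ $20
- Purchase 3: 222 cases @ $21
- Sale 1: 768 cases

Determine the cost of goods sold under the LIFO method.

COGS = $15,427

Sale 1 (768) [LIFO — newest first]: 222 @ $21 + 391 @ $20 + 155 @ $19 = $15,427
Ending inventory: 228 @ $18 + 23 @ $19 = $4,541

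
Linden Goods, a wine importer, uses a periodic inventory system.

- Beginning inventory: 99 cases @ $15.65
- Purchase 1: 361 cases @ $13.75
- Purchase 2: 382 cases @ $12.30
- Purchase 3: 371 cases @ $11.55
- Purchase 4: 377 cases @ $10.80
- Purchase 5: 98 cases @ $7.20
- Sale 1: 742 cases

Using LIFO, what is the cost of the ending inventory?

Ending inventory = $12,412.90

Sale 1 (742) [LIFO — newest first]: 98 @ $7.20 + 377 @ $10.80 + 267 @ $11.55 = $7,861.05
Ending inventory: 99 @ $15.65 + 361 @ $13.75 + 382 @ $12.30 + 104 @ $11.55 = $12,412.90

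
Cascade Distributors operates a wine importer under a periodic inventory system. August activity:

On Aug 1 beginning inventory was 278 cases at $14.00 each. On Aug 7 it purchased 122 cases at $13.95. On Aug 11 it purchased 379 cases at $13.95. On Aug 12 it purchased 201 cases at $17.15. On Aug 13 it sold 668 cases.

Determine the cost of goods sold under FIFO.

COGS = $9,332.50

Aug 13, 668 sold [FIFO — oldest first]: 278 @ $14.00 + 122 @ $13.95 + 268 @ $13.95 = $9,332.50
Ending inventory: 111 @ $13.95 + 201 @ $17.15 = $4,995.60
Check: goods available $14,328.10 = COGS $9,332.50 + ending $4,995.60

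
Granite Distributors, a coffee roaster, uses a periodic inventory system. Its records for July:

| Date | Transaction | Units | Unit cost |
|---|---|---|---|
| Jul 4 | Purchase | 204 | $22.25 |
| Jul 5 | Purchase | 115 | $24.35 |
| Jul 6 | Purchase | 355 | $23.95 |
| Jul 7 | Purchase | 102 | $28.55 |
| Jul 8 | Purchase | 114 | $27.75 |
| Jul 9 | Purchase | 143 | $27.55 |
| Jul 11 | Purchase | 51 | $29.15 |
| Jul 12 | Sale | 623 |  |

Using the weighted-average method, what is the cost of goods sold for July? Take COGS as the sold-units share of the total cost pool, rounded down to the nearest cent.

Jul 12, sell 623: 623/1084 × $27,343.40 → $15,714.88
Ending inventory (cost pool remaining) = $11,628.52
Check: goods available $27,343.40 = COGS $15,714.88 + ending $11,628.52

COGS = $15,714.88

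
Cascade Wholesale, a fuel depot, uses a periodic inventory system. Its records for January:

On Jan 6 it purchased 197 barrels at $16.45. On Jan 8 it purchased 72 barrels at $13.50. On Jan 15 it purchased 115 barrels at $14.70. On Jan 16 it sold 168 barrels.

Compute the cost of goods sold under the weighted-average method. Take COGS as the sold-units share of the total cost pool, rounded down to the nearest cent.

Jan 16, sell 168: 168/384 × $5,903.15 → $2,582.62
Ending inventory (cost pool remaining) = $3,320.53
Check: goods available $5,903.15 = COGS $2,582.62 + ending $3,320.53

COGS = $2,582.62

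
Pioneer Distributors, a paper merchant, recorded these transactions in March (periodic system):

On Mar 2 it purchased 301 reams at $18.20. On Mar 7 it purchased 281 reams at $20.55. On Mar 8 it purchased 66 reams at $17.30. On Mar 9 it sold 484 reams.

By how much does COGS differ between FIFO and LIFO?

FIFO COGS: 301 @ $18.20 + 183 @ $20.55 = $9,238.85
LIFO COGS: 66 @ $17.30 + 281 @ $20.55 + 137 @ $18.20 = $9,409.75
Difference = |$9,238.85 − $9,409.75| = $170.90

$170.90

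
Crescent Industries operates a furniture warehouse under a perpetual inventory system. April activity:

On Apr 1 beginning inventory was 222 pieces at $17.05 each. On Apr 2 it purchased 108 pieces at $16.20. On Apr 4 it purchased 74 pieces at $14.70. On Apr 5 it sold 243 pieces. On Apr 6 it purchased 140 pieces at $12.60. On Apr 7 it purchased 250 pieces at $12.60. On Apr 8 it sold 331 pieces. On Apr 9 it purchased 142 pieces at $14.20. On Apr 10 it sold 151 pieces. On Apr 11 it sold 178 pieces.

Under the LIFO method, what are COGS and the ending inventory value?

COGS = $12,990.25; ending inventory = $562.65

Apr 5, 243 sold [LIFO — newest first]: 74 @ $14.70 + 108 @ $16.20 + 61 @ $17.05 = $3,877.45
Apr 8, 331 sold [LIFO — newest first]: 250 @ $12.60 + 81 @ $12.60 = $4,170.60
Apr 10, 151 sold [LIFO — newest first]: 142 @ $14.20 + 9 @ $12.60 = $2,129.80
Apr 11, 178 sold [LIFO — newest first]: 50 @ $12.60 + 128 @ $17.05 = $2,812.40
Total COGS = $3,877.45 + $4,170.60 + $2,129.80 + $2,812.40 = $12,990.25
Ending inventory: 33 @ $17.05 = $562.65
Check: goods available $13,552.90 = COGS $12,990.25 + ending $562.65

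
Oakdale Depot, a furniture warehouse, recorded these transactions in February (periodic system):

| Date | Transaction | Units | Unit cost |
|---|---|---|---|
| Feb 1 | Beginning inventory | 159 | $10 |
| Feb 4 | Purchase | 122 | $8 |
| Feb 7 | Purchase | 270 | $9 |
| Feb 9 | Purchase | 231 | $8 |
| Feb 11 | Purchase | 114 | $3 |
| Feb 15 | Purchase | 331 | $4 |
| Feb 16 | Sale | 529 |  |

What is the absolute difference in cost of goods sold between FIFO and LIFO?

$2,460

FIFO COGS: 159 @ $10 + 122 @ $8 + 248 @ $9 = $4,798
LIFO COGS: 331 @ $4 + 114 @ $3 + 84 @ $8 = $2,338
Difference = |$4,798 − $2,338| = $2,460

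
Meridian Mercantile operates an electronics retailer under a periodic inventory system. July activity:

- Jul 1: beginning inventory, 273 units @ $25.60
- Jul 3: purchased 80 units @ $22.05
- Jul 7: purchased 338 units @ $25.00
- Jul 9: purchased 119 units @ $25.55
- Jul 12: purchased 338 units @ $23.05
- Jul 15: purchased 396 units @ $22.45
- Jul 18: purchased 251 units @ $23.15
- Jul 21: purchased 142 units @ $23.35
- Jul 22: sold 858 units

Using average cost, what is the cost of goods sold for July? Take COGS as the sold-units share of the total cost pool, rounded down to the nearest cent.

COGS = $20,398.29

Jul 22, sell 858: 858/1937 × $46,050.70 → $20,398.29
Ending inventory (cost pool remaining) = $25,652.41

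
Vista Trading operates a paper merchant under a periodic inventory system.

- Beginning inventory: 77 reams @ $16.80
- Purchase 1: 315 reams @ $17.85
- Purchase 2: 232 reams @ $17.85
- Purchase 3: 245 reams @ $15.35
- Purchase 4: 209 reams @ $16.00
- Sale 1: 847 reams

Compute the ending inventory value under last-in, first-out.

Ending inventory = $4,042.50

Sale 1 (847) [LIFO — newest first]: 209 @ $16.00 + 245 @ $15.35 + 232 @ $17.85 + 161 @ $17.85 = $14,119.80
Ending inventory: 77 @ $16.80 + 154 @ $17.85 = $4,042.50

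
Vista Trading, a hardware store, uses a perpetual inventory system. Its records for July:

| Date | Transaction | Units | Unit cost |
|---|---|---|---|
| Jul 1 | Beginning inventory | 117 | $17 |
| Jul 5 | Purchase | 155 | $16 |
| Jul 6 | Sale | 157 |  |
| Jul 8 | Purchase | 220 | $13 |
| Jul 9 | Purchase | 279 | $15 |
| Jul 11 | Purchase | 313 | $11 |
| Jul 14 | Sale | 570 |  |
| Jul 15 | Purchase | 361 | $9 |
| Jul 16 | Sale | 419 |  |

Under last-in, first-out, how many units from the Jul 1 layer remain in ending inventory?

115

Jul 6, 157 sold [LIFO — newest first]: 155 @ $16 + 2 @ $17 = $2,514
Jul 14, 570 sold [LIFO — newest first]: 313 @ $11 + 257 @ $15 = $7,298
Jul 16, 419 sold [LIFO — newest first]: 361 @ $9 + 22 @ $15 + 36 @ $13 = $4,047
Total COGS = $2,514 + $7,298 + $4,047 = $13,859
Ending inventory: 115 @ $17 + 184 @ $13 = $4,347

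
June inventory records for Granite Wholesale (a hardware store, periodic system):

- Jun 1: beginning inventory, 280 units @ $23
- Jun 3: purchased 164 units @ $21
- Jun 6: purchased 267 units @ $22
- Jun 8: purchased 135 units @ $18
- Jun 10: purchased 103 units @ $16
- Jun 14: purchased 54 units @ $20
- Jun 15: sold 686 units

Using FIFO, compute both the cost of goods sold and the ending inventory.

COGS = $15,208; ending inventory = $5,708

Jun 15, 686 sold [FIFO — oldest first]: 280 @ $23 + 164 @ $21 + 242 @ $22 = $15,208
Ending inventory: 25 @ $22 + 135 @ $18 + 103 @ $16 + 54 @ $20 = $5,708
Check: goods available $20,916 = COGS $15,208 + ending $5,708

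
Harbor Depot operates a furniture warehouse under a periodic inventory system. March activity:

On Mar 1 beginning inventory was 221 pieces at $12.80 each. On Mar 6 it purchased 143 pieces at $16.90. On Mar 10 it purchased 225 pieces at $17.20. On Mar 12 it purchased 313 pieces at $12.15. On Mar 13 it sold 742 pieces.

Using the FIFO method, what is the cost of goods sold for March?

COGS = $10,974.45

Mar 13, 742 sold [FIFO — oldest first]: 221 @ $12.80 + 143 @ $16.90 + 225 @ $17.20 + 153 @ $12.15 = $10,974.45
Ending inventory: 160 @ $12.15 = $1,944.00
Check: goods available $12,918.45 = COGS $10,974.45 + ending $1,944.00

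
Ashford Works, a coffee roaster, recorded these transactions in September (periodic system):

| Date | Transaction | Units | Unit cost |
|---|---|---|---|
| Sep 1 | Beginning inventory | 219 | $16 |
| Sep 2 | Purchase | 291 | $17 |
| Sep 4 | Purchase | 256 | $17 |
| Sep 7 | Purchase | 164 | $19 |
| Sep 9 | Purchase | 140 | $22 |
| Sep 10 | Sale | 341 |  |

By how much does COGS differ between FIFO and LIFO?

FIFO COGS: 219 @ $16 + 122 @ $17 = $5,578
LIFO COGS: 140 @ $22 + 164 @ $19 + 37 @ $17 = $6,825
Difference = |$5,578 − $6,825| = $1,247

$1,247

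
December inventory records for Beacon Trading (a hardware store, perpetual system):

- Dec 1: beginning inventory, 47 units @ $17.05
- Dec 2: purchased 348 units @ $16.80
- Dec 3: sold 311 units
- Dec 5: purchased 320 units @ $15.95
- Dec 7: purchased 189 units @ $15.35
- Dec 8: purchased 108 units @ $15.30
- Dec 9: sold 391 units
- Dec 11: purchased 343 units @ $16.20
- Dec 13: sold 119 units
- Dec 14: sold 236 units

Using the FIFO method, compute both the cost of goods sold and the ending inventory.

Dec 3, 311 sold [FIFO — oldest first]: 47 @ $17.05 + 264 @ $16.80 = $5,236.55
Dec 9, 391 sold [FIFO — oldest first]: 84 @ $16.80 + 307 @ $15.95 = $6,307.85
Dec 13, 119 sold [FIFO — oldest first]: 13 @ $15.95 + 106 @ $15.35 = $1,834.45
Dec 14, 236 sold [FIFO — oldest first]: 83 @ $15.35 + 108 @ $15.30 + 45 @ $16.20 = $3,655.45
Total COGS = $5,236.55 + $6,307.85 + $1,834.45 + $3,655.45 = $17,034.30
Ending inventory: 298 @ $16.20 = $4,827.60

COGS = $17,034.30; ending inventory = $4,827.60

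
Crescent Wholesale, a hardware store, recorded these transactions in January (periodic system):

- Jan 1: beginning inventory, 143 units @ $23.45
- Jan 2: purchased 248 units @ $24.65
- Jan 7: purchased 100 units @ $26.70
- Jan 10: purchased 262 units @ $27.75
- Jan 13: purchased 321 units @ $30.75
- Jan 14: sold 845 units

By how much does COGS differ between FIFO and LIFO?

$1,568.50

FIFO COGS: 143 @ $23.45 + 248 @ $24.65 + 100 @ $26.70 + 262 @ $27.75 + 92 @ $30.75 = $22,236.05
LIFO COGS: 321 @ $30.75 + 262 @ $27.75 + 100 @ $26.70 + 162 @ $24.65 = $23,804.55
Difference = |$22,236.05 − $23,804.55| = $1,568.50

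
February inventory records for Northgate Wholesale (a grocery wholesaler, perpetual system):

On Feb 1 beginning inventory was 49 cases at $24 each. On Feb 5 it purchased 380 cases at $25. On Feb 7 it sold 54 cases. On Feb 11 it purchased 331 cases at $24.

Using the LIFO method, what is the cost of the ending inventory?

Feb 7, 54 sold [LIFO — newest first]: 54 @ $25 = $1,350
Ending inventory: 49 @ $24 + 326 @ $25 + 331 @ $24 = $17,270
Check: goods available $18,620 = COGS $1,350 + ending $17,270

Ending inventory = $17,270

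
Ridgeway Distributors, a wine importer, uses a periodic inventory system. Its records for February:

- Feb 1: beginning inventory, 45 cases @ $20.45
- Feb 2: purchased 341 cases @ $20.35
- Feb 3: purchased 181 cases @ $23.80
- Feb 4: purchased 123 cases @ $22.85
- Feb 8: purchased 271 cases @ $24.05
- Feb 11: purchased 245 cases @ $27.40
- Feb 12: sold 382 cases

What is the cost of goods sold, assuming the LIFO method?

Feb 12, 382 sold [LIFO — newest first]: 245 @ $27.40 + 137 @ $24.05 = $10,007.85
Ending inventory: 45 @ $20.45 + 341 @ $20.35 + 181 @ $23.80 + 123 @ $22.85 + 134 @ $24.05 = $18,200.65

COGS = $10,007.85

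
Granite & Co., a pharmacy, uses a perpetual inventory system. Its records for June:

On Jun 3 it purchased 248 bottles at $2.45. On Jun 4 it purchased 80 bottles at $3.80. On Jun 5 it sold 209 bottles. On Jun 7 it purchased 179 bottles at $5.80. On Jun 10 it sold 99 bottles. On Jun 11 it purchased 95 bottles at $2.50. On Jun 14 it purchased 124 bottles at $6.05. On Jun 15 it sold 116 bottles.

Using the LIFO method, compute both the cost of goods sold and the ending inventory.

COGS = $1,896.05; ending inventory = $1,041.45

Jun 5, 209 sold [LIFO — newest first]: 80 @ $3.80 + 129 @ $2.45 = $620.05
Jun 10, 99 sold [LIFO — newest first]: 99 @ $5.80 = $574.20
Jun 15, 116 sold [LIFO — newest first]: 116 @ $6.05 = $701.80
Total COGS = $620.05 + $574.20 + $701.80 = $1,896.05
Ending inventory: 119 @ $2.45 + 80 @ $5.80 + 95 @ $2.50 + 8 @ $6.05 = $1,041.45
Check: goods available $2,937.50 = COGS $1,896.05 + ending $1,041.45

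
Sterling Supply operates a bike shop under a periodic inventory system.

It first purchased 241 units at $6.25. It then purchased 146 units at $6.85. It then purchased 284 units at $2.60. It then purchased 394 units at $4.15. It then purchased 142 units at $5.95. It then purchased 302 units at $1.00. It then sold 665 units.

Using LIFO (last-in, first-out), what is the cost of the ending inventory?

Ending inventory = $3,962.70

Sale 1 (665) [LIFO — newest first]: 302 @ $1.00 + 142 @ $5.95 + 221 @ $4.15 = $2,064.05
Ending inventory: 241 @ $6.25 + 146 @ $6.85 + 284 @ $2.60 + 173 @ $4.15 = $3,962.70
Check: goods available $6,026.75 = COGS $2,064.05 + ending $3,962.70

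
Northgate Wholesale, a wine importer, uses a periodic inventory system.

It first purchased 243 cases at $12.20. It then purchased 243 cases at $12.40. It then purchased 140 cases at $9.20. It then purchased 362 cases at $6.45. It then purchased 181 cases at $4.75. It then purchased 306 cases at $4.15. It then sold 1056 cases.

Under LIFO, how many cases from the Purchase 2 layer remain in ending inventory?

Sale 1 (1056) [LIFO — newest first]: 306 @ $4.15 + 181 @ $4.75 + 362 @ $6.45 + 140 @ $9.20 + 67 @ $12.40 = $6,583.35
Ending inventory: 243 @ $12.20 + 176 @ $12.40 = $5,147.00

176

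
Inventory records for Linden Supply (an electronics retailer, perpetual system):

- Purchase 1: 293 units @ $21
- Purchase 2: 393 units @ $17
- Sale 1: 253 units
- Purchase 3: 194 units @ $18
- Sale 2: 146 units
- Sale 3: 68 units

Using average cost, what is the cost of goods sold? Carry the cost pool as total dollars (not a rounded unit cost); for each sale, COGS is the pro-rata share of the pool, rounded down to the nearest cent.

After Purchase 1: 293 on hand, pool $6,153.00 (≈ $21.0000 each)
After Purchase 2: 686 on hand, pool $12,834.00 (≈ $18.7085 each)
Sale 1, sell 253: 253/686 × $12,834.00 → $4,733.23
After Purchase 3: 627 on hand, pool $11,592.77 (≈ $18.4893 each)
Sale 2, sell 146: 146/627 × $11,592.77 → $2,699.43
Sale 3, sell 68: 68/481 × $8,893.34 → $1,257.27
Total COGS = $4,733.23 + $2,699.43 + $1,257.27 = $8,689.93
Ending inventory (cost pool remaining) = $7,636.07

COGS = $8,689.93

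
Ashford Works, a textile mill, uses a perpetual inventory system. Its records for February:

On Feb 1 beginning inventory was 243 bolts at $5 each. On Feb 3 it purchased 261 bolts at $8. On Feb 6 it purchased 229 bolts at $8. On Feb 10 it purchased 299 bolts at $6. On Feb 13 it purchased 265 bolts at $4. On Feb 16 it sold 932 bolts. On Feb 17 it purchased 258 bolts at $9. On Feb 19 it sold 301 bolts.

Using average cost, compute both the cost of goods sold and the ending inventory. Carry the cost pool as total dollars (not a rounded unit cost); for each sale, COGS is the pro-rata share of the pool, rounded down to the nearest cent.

COGS = $7,948.84; ending inventory = $2,362.16

After Feb 1: 243 on hand, pool $1,215.00 (≈ $5.0000 each)
After Feb 3: 504 on hand, pool $3,303.00 (≈ $6.5536 each)
After Feb 6: 733 on hand, pool $5,135.00 (≈ $7.0055 each)
After Feb 10: 1032 on hand, pool $6,929.00 (≈ $6.7141 each)
After Feb 13: 1297 on hand, pool $7,989.00 (≈ $6.1596 each)
Feb 16, sell 932: 932/1297 × $7,989.00 → $5,740.74
After Feb 17: 623 on hand, pool $4,570.26 (≈ $7.3359 each)
Feb 19, sell 301: 301/623 × $4,570.26 → $2,208.10
Total COGS = $5,740.74 + $2,208.10 = $7,948.84
Ending inventory (cost pool remaining) = $2,362.16
Check: goods available $10,311.00 = COGS $7,948.84 + ending $2,362.16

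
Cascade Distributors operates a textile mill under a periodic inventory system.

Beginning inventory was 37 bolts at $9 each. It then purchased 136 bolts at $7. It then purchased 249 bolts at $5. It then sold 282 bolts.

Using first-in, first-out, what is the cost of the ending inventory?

Sale 1 (282) [FIFO — oldest first]: 37 @ $9 + 136 @ $7 + 109 @ $5 = $1,830
Ending inventory: 140 @ $5 = $700
Check: goods available $2,530 = COGS $1,830 + ending $700

Ending inventory = $700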